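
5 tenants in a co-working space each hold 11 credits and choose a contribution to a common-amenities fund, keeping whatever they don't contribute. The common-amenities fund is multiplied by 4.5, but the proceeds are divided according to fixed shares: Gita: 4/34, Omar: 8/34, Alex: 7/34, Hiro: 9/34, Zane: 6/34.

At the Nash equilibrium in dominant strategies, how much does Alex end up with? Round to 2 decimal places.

Each unit j contributes comes back to j as 4.5 × (j's share), so j prefers to contribute only if that share exceeds 1/4.5 = 0.2222; otherwise keeping the unit dominates.
Omar and Hiro are above the threshold, contributing 11 each; the remaining 3 contribute 0. Total contributed: 22.
Alex keeps 11 and receives 4.5 × 22 × 7/34 = 20.38 from the common-amenities fund, for a payoff of 31.38.

31.38 credits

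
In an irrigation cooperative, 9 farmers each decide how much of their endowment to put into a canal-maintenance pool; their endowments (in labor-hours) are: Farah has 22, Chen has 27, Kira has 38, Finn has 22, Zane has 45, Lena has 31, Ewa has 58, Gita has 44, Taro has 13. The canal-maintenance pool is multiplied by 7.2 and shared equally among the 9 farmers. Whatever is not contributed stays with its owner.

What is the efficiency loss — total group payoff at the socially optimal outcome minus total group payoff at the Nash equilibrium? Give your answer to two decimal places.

1860.00 labor-hours

The private return per contributed unit is 7.2/9 = 0.8000 < 1 for every player regardless of endowment, so the Nash equilibrium is zero contribution and the group total is Σ E_j = 22 + 27 + 38 + 22 + 45 + 31 + 58 + 44 + 13 = 300.
Each contributed unit returns 7.200 to the group, so the social optimum is full contribution by everyone: group total = 7.200 × 300 = 2160.00.
Efficiency loss = (7.200 − 1) × 300 = 1860.00.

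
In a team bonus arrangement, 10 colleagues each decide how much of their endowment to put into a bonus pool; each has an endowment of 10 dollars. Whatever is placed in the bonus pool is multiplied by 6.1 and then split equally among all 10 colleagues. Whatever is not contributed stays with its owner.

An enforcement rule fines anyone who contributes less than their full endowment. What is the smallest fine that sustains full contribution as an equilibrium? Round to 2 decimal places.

3.90 dollars

Given the others contribute fully, the best deviation is to contribute 0 (any partial contribution still incurs the fine and gives up units whose private return 0.6100 is below 1).
Deviating from 10 to 0 saves 10 dollars but forfeits the deviator's share of the drop in the bonus pool: 6.1/10 × 10 = 6.10.
So the deviation gain is 10 − 6.10 = 3.90, and the fine must be at least 3.90 dollars to wipe it out.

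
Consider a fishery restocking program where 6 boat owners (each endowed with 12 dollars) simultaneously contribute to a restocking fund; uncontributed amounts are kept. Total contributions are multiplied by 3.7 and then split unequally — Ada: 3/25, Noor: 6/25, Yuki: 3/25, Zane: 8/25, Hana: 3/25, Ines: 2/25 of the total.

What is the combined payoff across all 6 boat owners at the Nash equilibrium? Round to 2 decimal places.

104.40 dollars

Player j's private return per contributed unit is 3.7 × (j's share). Contributing is weakly dominant for j when that share is at least 1/3.7 = 0.2703, and contributing 0 is dominant otherwise.
The only share above 0.2703 is Zane's 8/25, contributing 12; the remaining 5 contribute 0. Total contributed: 12.
The restocking fund pays out 3.7 × 12 = 44.40 in total (split across the unequal shares, but the aggregate is all that matters for the group sum).
The 5 free-riders keep 12 each, adding 60. Group total = 60 + 44.40 = 104.40.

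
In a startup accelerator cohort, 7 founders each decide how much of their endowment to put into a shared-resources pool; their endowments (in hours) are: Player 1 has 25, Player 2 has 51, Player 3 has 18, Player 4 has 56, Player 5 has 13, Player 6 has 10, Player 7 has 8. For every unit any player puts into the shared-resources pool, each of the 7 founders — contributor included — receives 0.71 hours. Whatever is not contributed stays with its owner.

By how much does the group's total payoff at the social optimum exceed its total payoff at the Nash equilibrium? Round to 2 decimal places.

718.57 hours

The private return per contributed unit is 0.71 < 1 for everyone, so the Nash equilibrium is zero contribution and the group total is Σ E_j = 25 + 51 + 18 + 56 + 13 + 10 + 8 = 181.
Each contributed unit returns 4.970 to the group, so the social optimum is full contribution by everyone: group total = 4.970 × 181 = 899.57.
Efficiency loss = (4.970 − 1) × 181 = 718.57.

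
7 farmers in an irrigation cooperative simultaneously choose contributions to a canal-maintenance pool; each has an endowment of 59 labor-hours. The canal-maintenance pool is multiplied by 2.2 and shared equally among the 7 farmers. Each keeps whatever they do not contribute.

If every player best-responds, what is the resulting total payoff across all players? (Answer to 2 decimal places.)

Each contributed unit returns 2.2/7 = 0.3143 to its contributor — below 1 — so contributing 0 is dominant for every player. At the Nash equilibrium everyone keeps their 59, and the group total is 7 × 59 = 413.

413.00 labor-hours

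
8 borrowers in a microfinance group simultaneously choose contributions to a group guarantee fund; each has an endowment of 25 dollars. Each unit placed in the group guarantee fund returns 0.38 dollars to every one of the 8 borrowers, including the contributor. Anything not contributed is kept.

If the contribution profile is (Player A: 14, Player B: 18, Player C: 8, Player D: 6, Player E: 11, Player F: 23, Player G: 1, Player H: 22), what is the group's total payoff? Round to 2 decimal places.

Total contributed: 14 + 18 + 8 + 6 + 11 + 23 + 1 + 22 = 103; total kept: 8 × 25 − 103 = 97.
The group guarantee fund pays out 0.38 × 8 × 103 = 313.12 in aggregate.
Group total = 97 + 313.12 = 410.12.

410.12 dollars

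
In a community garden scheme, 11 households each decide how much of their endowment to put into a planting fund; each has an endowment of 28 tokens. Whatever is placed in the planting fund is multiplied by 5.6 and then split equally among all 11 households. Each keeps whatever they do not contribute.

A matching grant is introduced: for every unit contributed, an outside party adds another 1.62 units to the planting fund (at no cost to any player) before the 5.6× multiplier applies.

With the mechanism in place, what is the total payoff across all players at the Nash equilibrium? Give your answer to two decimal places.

4518.98 tokens

With the mechanism, a contributed unit returns 5.6 × 2.62 / 11 = 1.3338 per unit of net cost to the contributor — now above 1 — so contributing fully is weakly dominant for every player.
So the Nash equilibrium is full contribution by all 11; the group earns 5.6 × 2.62 × 308 = 4518.98.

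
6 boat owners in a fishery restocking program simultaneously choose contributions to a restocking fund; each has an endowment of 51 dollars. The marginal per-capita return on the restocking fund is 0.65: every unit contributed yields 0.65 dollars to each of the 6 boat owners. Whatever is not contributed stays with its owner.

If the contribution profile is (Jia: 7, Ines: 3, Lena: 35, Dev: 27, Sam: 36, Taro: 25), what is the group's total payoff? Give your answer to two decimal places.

691.70 dollars

Total contributed: 7 + 3 + 35 + 27 + 36 + 25 = 133; total kept: 6 × 51 − 133 = 173.
The restocking fund pays out 0.65 × 6 × 133 = 518.70 in aggregate.
Group total = 173 + 518.70 = 691.70.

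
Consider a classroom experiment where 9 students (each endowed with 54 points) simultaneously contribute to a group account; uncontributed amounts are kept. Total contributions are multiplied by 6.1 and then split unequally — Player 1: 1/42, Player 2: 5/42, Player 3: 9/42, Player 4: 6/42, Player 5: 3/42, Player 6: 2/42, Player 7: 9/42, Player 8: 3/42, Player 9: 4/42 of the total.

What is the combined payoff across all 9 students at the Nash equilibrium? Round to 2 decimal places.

1036.80 points

A player with share s gets back 6.1·s per unit contributed, so full contribution is dominant for anyone with s > 1/6.1 = 0.1639 and zero contribution is dominant for anyone below.
The shares above 0.1639 belong to Player 3 and Player 7, contributing 54 each; the remaining 7 contribute 0. Total contributed: 108.
The group account pays out 6.1 × 108 = 658.80 in total (split across the unequal shares, but the aggregate is all that matters for the group sum).
The 7 free-riders keep 54 each, adding 378. Group total = 378 + 658.80 = 1036.80.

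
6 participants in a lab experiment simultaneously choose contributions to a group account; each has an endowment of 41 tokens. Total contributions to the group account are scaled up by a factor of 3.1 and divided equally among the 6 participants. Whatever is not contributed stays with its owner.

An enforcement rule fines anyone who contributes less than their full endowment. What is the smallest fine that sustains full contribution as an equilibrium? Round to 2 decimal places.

Given the others contribute fully, the best deviation is to contribute 0 (any partial contribution still incurs the fine and gives up units whose private return 0.5167 is below 1).
Deviating from 41 to 0 saves 41 tokens but forfeits the deviator's share of the drop in the group account: 3.1/6 × 41 = 21.18.
So the deviation gain is 41 − 21.18 = 19.82, and the fine must be at least 19.82 tokens to wipe it out.

19.82 tokens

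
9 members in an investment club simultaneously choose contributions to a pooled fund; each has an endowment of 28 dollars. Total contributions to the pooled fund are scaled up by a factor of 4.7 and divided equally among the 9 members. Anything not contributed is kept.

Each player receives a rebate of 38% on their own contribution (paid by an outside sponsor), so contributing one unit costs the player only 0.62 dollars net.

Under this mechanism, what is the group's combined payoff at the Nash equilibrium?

With the mechanism, a contributed unit returns (4.7/9) / 0.62 = 0.8423 per unit of net cost — still below 1 — so contributing 0 remains dominant for every player.
Everyone keeps their endowment and the group total is 9 × 28 = 252.

252.00 dollars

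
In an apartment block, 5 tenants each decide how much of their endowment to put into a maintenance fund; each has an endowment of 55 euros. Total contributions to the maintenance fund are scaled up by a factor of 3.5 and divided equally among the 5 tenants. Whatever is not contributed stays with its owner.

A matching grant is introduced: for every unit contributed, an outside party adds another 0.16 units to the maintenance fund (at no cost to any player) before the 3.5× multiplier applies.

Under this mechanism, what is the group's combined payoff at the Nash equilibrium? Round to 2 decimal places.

The effective private return is 3.5 × 1.16 / 5 = 0.8120, which is still under 1, so the mechanism doesn't change anyone's dominant strategy: zero contribution.
Everyone keeps their endowment and the group total is 5 × 55 = 275.

275.00 euros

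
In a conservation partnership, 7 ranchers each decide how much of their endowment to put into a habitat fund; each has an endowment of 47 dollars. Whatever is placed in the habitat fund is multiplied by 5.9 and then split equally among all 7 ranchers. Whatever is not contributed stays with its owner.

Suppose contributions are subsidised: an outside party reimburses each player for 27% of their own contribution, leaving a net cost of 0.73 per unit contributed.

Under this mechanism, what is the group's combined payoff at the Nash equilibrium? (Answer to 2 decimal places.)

2029.93 dollars

Under the mechanism each unit contributed yields (5.9/7) / 0.73 = 1.1546 back to its contributor per unit of net cost, which exceeds 1, making full contribution the dominant choice for everyone.
At the Nash equilibrium everyone contributes 47. Group total payoff = 7 × (47 × 0.27 + 5.9 × 47) = 2029.93.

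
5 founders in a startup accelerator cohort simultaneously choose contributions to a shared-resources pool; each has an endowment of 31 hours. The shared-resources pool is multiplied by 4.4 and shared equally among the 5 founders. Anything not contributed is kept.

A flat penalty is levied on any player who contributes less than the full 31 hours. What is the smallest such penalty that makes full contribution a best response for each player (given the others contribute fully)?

Given the others contribute fully, the best deviation is to contribute 0 (any partial contribution still incurs the fine and gives up units whose private return 0.8800 is below 1).
Deviating from 31 to 0 saves 31 hours but forfeits the deviator's share of the drop in the shared-resources pool: 4.4/5 × 31 = 27.28.
So the deviation gain is 31 − 27.28 = 3.72, and the fine must be at least 3.72 hours to wipe it out.

3.72 hours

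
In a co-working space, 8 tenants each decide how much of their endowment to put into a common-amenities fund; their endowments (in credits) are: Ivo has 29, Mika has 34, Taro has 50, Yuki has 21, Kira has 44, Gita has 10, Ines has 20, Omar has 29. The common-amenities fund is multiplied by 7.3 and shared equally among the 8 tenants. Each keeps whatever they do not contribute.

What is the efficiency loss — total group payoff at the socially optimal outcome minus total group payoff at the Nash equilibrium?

1493.10 credits

The private return per contributed unit is 7.3/8 = 0.9125 < 1 for every player regardless of endowment, so the Nash equilibrium is zero contribution and the group total is Σ E_j = 29 + 34 + 50 + 21 + 44 + 10 + 20 + 29 = 237.
Each contributed unit returns 7.300 to the group, so the social optimum is full contribution by everyone: group total = 7.300 × 237 = 1730.10.
Efficiency loss = (7.300 − 1) × 237 = 1493.10.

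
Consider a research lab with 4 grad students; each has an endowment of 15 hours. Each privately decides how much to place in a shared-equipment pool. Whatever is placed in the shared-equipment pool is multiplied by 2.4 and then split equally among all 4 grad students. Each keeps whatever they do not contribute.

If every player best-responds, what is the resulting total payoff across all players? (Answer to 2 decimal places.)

60.00 hours

Each contributed unit returns 2.4/4 = 0.6000 to its contributor — below 1 — so contributing 0 is dominant for every player. At the Nash equilibrium everyone keeps their 15, and the group total is 4 × 15 = 60.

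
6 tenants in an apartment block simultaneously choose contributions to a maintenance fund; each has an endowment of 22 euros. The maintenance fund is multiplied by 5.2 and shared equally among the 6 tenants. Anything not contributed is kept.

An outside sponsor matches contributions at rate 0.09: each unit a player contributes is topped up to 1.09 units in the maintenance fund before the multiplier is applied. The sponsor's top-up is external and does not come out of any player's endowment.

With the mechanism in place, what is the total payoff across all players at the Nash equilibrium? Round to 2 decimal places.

With the mechanism, a contributed unit returns 5.2 × 1.09 / 6 = 0.9447 per unit of net cost — still below 1 — so contributing 0 remains dominant for every player.
At the Nash equilibrium no one contributes; group total payoff = 6 × 22 = 132.

132.00 euros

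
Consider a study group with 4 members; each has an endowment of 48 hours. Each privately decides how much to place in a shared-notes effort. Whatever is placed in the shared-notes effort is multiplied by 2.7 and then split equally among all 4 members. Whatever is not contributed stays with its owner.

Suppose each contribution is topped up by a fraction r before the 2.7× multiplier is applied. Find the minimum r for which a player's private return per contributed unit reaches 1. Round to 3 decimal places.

0.481

With matching at rate r, one contributed unit becomes (1 + r) in the shared-notes effort and returns 2.7 × (1 + r) / 4 to the contributor.
Setting this equal to 1: 1 + r = 4/2.7 = 1.4815.
So the minimum matching rate is r = 1.4815 − 1 = 0.481.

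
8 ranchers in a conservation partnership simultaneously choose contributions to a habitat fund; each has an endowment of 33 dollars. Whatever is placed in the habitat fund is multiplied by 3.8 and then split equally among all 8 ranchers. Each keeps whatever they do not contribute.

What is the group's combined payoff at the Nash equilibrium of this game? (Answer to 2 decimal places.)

264.00 dollars

Each contributed unit returns 3.8/8 = 0.4750 to its contributor — below 1 — so contributing 0 is dominant for every player. At the Nash equilibrium everyone keeps their 33, and the group total is 8 × 33 = 264.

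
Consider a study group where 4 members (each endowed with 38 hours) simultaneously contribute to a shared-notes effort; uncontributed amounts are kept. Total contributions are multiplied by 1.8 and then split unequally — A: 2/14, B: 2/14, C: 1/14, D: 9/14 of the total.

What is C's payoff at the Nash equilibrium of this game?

A player with share s gets back 1.8·s per unit contributed, so full contribution is dominant for anyone with s > 1/1.8 = 0.5556 and zero contribution is dominant for anyone below.
The only share above 0.5556 is D's 9/14, contributing 38; the remaining 3 contribute 0. Total contributed: 38.
C keeps 38 and receives 1.8 × 38 × 1/14 = 4.89 from the shared-notes effort, for a payoff of 42.89.

42.89 hours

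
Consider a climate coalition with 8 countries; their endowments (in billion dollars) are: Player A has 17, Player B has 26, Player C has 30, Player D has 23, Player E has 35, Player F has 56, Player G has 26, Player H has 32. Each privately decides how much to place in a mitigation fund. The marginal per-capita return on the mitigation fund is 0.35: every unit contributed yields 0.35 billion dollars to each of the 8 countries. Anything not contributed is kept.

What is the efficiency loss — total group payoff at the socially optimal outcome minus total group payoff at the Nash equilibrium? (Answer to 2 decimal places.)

441.00 billion dollars

The private return per contributed unit is 0.35 < 1 for everyone, so the Nash equilibrium is zero contribution and the group total is Σ E_j = 17 + 26 + 30 + 23 + 35 + 56 + 26 + 32 = 245.
Each contributed unit returns 2.800 to the group, so the social optimum is full contribution by everyone: group total = 2.800 × 245 = 686.00.
Efficiency loss = (2.800 − 1) × 245 = 441.00.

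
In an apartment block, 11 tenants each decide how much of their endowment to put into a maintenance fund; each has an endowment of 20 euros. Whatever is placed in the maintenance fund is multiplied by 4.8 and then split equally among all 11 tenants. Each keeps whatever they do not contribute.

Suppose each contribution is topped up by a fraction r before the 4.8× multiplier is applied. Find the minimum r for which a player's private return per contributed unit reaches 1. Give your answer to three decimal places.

With matching at rate r, one contributed unit becomes (1 + r) in the maintenance fund and returns 4.8 × (1 + r) / 11 to the contributor.
Setting this equal to 1: 1 + r = 11/4.8 = 2.2917.
So the minimum matching rate is r = 2.2917 − 1 = 1.292.

1.292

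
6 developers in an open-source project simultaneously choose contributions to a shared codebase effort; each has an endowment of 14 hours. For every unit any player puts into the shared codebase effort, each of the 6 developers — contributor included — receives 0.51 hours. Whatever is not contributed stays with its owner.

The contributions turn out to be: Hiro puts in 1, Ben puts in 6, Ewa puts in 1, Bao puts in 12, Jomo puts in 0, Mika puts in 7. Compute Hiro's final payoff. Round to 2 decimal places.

26.77 hours

Total contributed: 1 + 6 + 1 + 12 + 0 + 7 = 27.
Each receives 0.51 × 27 = 13.77 from the shared codebase effort.
Hiro keeps 14 − 1 = 13, so Hiro's payoff is 13 + 13.77 = 26.77.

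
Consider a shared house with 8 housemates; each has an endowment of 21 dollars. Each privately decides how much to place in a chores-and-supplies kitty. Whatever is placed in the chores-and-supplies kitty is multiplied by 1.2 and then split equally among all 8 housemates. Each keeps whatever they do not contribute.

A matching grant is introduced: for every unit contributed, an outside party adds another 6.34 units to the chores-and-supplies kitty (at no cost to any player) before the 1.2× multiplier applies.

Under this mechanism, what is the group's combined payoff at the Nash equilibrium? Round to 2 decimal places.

The effective private return per unit is now 1.2 × 7.34 / 8 = 1.1010 > 1, so every player's dominant strategy flips to full contribution.
At the Nash equilibrium everyone contributes 21. Group total payoff = 1.2 × 7.34 × 168 = 1479.74.

1479.74 dollars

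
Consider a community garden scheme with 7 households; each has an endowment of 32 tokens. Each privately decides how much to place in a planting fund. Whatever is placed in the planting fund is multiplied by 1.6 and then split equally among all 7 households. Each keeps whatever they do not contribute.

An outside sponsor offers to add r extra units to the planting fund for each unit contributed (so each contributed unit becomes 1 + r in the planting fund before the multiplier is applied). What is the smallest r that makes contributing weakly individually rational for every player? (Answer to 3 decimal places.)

3.375

With matching at rate r, one contributed unit becomes (1 + r) in the planting fund and returns 1.6 × (1 + r) / 7 to the contributor.
Setting this equal to 1: 1 + r = 7/1.6 = 4.3750.
So the minimum matching rate is r = 4.3750 − 1 = 3.375.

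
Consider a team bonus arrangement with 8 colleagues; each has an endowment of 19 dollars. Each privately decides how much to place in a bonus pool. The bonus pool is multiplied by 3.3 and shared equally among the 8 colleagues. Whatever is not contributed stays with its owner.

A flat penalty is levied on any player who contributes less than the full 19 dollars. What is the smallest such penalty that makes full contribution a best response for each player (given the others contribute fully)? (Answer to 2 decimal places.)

11.16 dollars

Given the others contribute fully, the best deviation is to contribute 0 (any partial contribution still incurs the fine and gives up units whose private return 0.4125 is below 1).
Deviating from 19 to 0 saves 19 dollars but forfeits the deviator's share of the drop in the bonus pool: 3.3/8 × 19 = 7.84.
So the deviation gain is 19 − 7.84 = 11.16, and the fine must be at least 11.16 dollars to wipe it out.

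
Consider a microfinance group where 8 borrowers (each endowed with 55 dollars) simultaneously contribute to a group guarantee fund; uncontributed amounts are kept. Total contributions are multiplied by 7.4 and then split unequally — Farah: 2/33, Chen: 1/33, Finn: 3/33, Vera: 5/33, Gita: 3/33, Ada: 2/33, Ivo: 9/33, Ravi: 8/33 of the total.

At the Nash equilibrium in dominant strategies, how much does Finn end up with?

166.00 dollars

Each unit j contributes comes back to j as 7.4 × (j's share), so j prefers to contribute only if that share exceeds 1/7.4 = 0.1351; otherwise keeping the unit dominates.
The shares above 0.1351 belong to Vera, Ivo and Ravi, contributing 55 each; the remaining 5 contribute 0. Total contributed: 165.
Finn keeps 55 and receives 7.4 × 165 × 3/33 = 111.00 from the group guarantee fund, for a payoff of 166.00.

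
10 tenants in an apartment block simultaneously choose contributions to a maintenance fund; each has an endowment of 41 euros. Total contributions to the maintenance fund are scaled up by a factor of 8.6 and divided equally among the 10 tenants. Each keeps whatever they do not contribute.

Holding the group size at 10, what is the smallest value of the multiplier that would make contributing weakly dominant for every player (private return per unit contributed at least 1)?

A contributed unit returns (multiplier)/10 to its contributor.
This reaches 1 exactly when the multiplier is 10.

10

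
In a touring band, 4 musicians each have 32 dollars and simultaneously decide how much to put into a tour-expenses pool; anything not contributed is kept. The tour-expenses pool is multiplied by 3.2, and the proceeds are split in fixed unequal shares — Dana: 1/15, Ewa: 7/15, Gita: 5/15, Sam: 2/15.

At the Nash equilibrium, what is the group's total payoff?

268.80 dollars

Each unit j contributes comes back to j as 3.2 × (j's share), so j prefers to contribute only if that share exceeds 1/3.2 = 0.3125; otherwise keeping the unit dominates.
The shares above 0.3125 belong to Ewa and Gita, contributing 32 each; the remaining 2 contribute 0. Total contributed: 64.
The tour-expenses pool pays out 3.2 × 64 = 204.80 in total (split across the unequal shares, but the aggregate is all that matters for the group sum).
The 2 free-riders keep 32 each, adding 64. Group total = 64 + 204.80 = 268.80.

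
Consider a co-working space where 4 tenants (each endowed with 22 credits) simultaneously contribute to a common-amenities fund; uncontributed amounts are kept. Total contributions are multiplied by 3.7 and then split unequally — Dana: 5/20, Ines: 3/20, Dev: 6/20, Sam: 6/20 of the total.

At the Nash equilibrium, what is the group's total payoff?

206.80 credits

Each unit j contributes comes back to j as 3.7 × (j's share), so j prefers to contribute only if that share exceeds 1/3.7 = 0.2703; otherwise keeping the unit dominates.
Dev and Sam are above the threshold, contributing 22 each; the remaining 2 contribute 0. Total contributed: 44.
The common-amenities fund pays out 3.7 × 44 = 162.80 in total (split across the unequal shares, but the aggregate is all that matters for the group sum).
The 2 free-riders keep 22 each, adding 44. Group total = 44 + 162.80 = 206.80.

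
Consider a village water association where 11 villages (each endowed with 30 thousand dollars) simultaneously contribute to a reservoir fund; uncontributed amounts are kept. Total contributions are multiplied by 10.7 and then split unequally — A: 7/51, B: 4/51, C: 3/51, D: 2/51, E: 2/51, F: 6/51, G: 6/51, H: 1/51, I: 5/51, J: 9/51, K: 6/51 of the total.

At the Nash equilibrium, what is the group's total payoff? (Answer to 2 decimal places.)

2076.00 thousand dollars

Each unit j contributes comes back to j as 10.7 × (j's share), so j prefers to contribute only if that share exceeds 1/10.7 = 0.0935; otherwise keeping the unit dominates.
A, F, G, I, J and K are above the threshold, contributing 30 each; the remaining 5 contribute 0. Total contributed: 180.
The reservoir fund pays out 10.7 × 180 = 1926.00 in total (split across the unequal shares, but the aggregate is all that matters for the group sum).
The 5 free-riders keep 30 each, adding 150. Group total = 150 + 1926.00 = 2076.00.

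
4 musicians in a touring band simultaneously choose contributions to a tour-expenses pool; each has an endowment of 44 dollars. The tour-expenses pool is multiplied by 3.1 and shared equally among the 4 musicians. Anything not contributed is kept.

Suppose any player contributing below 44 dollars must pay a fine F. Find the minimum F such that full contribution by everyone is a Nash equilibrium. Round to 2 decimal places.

Given the others contribute fully, the best deviation is to contribute 0 (any partial contribution still incurs the fine and gives up units whose private return 0.7750 is below 1).
Deviating from 44 to 0 saves 44 dollars but forfeits the deviator's share of the drop in the tour-expenses pool: 3.1/4 × 44 = 34.10.
So the deviation gain is 44 − 34.10 = 9.90, and the fine must be at least 9.90 dollars to wipe it out.

9.90 dollars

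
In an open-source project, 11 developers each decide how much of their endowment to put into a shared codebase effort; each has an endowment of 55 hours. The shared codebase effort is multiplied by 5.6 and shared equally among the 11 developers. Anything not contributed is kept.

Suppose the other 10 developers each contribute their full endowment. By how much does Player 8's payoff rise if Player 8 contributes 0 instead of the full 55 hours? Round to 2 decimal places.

27.00 hours

Switching from a contribution of 55 to 0 lets Player 8 keep an extra 55 hours, but lowers the shared codebase effort by 55, which costs Player 8 their own share of that drop: 5.6/11 × 55 = 28.00.
Net gain = 55 − 28.00 = 27.00. The private return per contributed unit (0.5091) is below 1, so free-riding is indeed the best response regardless of what the others do.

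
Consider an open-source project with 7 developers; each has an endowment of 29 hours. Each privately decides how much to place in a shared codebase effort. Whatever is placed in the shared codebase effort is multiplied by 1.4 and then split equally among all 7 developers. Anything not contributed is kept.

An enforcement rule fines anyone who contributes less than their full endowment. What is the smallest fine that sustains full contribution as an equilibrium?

23.20 hours

Given the others contribute fully, the best deviation is to contribute 0 (any partial contribution still incurs the fine and gives up units whose private return 0.2000 is below 1).
Deviating from 29 to 0 saves 29 hours but forfeits the deviator's share of the drop in the shared codebase effort: 1.4/7 × 29 = 5.80.
So the deviation gain is 29 − 5.80 = 23.20, and the fine must be at least 23.20 hours to wipe it out.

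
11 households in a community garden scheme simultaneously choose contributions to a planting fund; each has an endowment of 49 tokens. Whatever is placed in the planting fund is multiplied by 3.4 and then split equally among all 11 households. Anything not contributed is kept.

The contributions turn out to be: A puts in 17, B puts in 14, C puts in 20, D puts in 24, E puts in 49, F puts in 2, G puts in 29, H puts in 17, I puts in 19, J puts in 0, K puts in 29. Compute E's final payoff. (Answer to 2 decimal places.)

68.00 tokens

Total contributed: 17 + 14 + 20 + 24 + 49 + 2 + 29 + 17 + 19 + 0 + 29 = 220.
Each receives 3.4 × 220 / 11 = 68.00 from the planting fund.
E keeps 49 − 49 = 0, so E's payoff is 0 + 68.00 = 68.00.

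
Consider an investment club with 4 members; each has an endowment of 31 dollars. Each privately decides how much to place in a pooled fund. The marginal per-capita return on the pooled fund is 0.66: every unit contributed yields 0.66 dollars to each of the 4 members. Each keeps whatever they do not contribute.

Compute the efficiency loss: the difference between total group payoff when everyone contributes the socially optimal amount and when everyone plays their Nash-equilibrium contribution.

203.36 dollars

The private return per contributed unit is 0.66 < 1, so contributing 0 is dominant for every player. At the Nash equilibrium everyone keeps their 31, and the group total is 4 × 31 = 124.
Each contributed unit returns 2.640 to the group as a whole (0.66 to each of 4 players), which exceeds 1, so the social optimum is full contribution: group total = 2.640 × 124 = 327.36.
Efficiency loss = 327.36 − 124 = 203.36.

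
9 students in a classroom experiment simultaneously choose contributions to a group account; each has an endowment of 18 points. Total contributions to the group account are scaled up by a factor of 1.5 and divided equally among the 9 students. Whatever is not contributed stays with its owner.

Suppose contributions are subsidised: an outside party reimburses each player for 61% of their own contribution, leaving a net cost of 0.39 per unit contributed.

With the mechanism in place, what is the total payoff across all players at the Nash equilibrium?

162.00 points

With the mechanism, a contributed unit returns (1.5/9) / 0.39 = 0.4274 per unit of net cost — still below 1 — so contributing 0 remains dominant for every player.
Everyone keeps their endowment and the group total is 9 × 18 = 162.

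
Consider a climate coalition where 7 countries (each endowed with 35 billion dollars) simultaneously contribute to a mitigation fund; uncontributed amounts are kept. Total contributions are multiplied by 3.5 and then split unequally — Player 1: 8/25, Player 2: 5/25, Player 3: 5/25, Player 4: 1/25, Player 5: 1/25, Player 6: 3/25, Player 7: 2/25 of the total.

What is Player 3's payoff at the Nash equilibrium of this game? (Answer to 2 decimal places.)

Each unit j contributes comes back to j as 3.5 × (j's share), so j prefers to contribute only if that share exceeds 1/3.5 = 0.2857; otherwise keeping the unit dominates.
The only share above 0.2857 is Player 1's 8/25, contributing 35; the remaining 6 contribute 0. Total contributed: 35.
Player 3 keeps 35 and receives 3.5 × 35 × 5/25 = 24.50 from the mitigation fund, for a payoff of 59.50.

59.50 billion dollars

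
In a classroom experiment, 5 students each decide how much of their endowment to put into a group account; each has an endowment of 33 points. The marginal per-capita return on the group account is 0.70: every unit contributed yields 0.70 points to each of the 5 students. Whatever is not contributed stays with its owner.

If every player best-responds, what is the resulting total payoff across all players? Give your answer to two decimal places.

165.00 points

The private return per contributed unit is 0.70 < 1, so contributing 0 is dominant for every player. At the Nash equilibrium everyone keeps their 33, and the group total is 5 × 33 = 165.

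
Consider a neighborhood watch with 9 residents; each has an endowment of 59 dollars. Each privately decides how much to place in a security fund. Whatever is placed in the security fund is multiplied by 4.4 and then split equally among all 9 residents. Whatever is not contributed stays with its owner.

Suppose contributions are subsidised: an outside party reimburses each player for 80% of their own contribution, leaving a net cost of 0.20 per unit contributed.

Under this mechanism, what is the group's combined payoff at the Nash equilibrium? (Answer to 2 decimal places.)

2761.20 dollars

The effective private return per unit is now (4.4/9) / 0.20 = 2.4444 > 1, so every player's dominant strategy flips to full contribution.
So the Nash equilibrium is full contribution by all 9; the group earns 9 × (59 × 0.80 + 4.4 × 59) = 2761.20.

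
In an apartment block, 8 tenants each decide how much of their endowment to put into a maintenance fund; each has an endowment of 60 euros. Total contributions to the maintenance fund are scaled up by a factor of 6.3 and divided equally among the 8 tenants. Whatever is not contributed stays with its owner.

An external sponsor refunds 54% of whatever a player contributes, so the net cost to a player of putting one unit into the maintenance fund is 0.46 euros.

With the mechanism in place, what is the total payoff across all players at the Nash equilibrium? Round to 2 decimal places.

The effective private return per unit is now (6.3/8) / 0.46 = 1.7120 > 1, so every player's dominant strategy flips to full contribution.
So the Nash equilibrium is full contribution by all 8; the group earns 8 × (60 × 0.54 + 6.3 × 60) = 3283.20.

3283.20 euros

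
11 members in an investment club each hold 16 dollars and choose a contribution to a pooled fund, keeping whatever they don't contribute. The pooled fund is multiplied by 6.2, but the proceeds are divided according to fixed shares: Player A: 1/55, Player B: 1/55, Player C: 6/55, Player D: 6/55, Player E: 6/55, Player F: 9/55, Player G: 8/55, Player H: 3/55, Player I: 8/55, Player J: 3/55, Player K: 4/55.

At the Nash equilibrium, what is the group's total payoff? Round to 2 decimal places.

For player j, contributing a unit is worthwhile iff 6.2 × (j's share) ≥ 1, i.e. iff j's share is at least 0.1613.
Player F alone (share 9/55) is above the threshold, contributing 16; the remaining 10 contribute 0. Total contributed: 16.
The pooled fund pays out 6.2 × 16 = 99.20 in total (split across the unequal shares, but the aggregate is all that matters for the group sum).
The 10 free-riders keep 16 each, adding 160. Group total = 160 + 99.20 = 259.20.

259.20 dollars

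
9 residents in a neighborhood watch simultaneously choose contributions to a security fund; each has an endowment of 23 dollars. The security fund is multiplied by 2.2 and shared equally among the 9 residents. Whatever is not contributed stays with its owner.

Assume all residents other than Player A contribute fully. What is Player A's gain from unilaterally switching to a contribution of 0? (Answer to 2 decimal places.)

17.38 dollars

Switching from a contribution of 23 to 0 lets Player A keep an extra 23 dollars, but lowers the security fund by 23, which costs Player A their own share of that drop: 2.2/9 × 23 = 5.62.
Net gain = 23 − 5.62 = 17.38. The private return per contributed unit (0.2444) is below 1, so free-riding is indeed the best response regardless of what the others do.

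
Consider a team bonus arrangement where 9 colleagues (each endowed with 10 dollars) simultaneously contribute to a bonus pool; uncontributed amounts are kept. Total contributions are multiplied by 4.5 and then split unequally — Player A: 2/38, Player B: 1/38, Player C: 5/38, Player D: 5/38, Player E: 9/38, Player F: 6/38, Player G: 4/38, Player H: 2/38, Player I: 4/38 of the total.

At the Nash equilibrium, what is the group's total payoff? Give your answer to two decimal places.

For player j, contributing a unit is worthwhile iff 4.5 × (j's share) ≥ 1, i.e. iff j's share is at least 0.2222.
Only Player E (9/38) clears that bar, contributing 10; the remaining 8 contribute 0. Total contributed: 10.
The bonus pool pays out 4.5 × 10 = 45.00 in total (split across the unequal shares, but the aggregate is all that matters for the group sum).
The 8 free-riders keep 10 each, adding 80. Group total = 80 + 45.00 = 125.00.

125.00 dollars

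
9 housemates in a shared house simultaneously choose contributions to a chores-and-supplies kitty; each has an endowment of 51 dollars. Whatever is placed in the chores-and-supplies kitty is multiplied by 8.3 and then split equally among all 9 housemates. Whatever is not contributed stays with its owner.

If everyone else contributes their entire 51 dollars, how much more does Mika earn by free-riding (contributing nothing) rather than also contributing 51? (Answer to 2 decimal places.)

Switching from a contribution of 51 to 0 lets Mika keep an extra 51 dollars, but lowers the chores-and-supplies kitty by 51, which costs Mika their own share of that drop: 8.3/9 × 51 = 47.03.
Net gain = 51 − 47.03 = 3.97. The private return per contributed unit (0.9222) is below 1, so free-riding is indeed the best response regardless of what the others do.

3.97 dollars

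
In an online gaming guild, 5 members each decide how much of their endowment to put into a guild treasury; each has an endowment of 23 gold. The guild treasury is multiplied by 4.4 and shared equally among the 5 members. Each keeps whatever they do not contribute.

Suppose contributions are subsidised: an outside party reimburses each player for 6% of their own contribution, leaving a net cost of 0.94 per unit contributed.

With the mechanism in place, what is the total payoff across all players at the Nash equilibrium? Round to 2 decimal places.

The effective private return is (4.4/5) / 0.94 = 0.9362, which is still under 1, so the mechanism doesn't change anyone's dominant strategy: zero contribution.
At the Nash equilibrium no one contributes; group total payoff = 5 × 23 = 115.

115.00 gold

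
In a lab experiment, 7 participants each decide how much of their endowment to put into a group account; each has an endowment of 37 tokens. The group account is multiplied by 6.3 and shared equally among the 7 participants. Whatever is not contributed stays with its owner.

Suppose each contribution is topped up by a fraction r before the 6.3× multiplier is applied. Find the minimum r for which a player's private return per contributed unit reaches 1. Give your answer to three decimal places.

0.111

With matching at rate r, one contributed unit becomes (1 + r) in the group account and returns 6.3 × (1 + r) / 7 to the contributor.
Setting this equal to 1: 1 + r = 7/6.3 = 1.1111.
So the minimum matching rate is r = 1.1111 − 1 = 0.111.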